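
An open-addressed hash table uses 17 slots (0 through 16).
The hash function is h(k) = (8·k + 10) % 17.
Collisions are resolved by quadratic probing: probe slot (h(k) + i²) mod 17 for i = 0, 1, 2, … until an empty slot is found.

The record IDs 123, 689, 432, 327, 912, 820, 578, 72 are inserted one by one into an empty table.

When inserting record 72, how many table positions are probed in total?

4

123: h=8 -> slot 8
689: h=14 -> slot 14
432: h=15 -> slot 15
327: h=8, probe 8,9 -> slot 9
912: h=13 -> slot 13
820: h=8, probe 8,9,12 -> slot 12
578: h=10 -> slot 10
72: h=8, probe 8,9,12,0 -> slot 0
Table: [72, _, _, _, _, _, _, _, 123, 327, 578, _, 820, 912, 689, 432, _]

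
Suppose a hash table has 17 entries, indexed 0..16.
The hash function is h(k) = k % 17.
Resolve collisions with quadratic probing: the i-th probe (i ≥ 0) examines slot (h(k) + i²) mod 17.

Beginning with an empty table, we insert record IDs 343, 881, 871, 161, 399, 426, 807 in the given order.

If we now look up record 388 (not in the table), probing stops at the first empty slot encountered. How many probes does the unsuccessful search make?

343: h=3 -> slot 3
881: h=14 -> slot 14
871: h=4 -> slot 4
161: h=8 -> slot 8
399: h=8, probe 8,9 -> slot 9
426: h=1 -> slot 1
807: h=8, probe 8,9,12 -> slot 12
Table: [-, 426, -, 343, 871, -, -, -, 161, 399, -, -, 807, -, 881, -, -]
Lookup 388: h=14, probe 14,15 → slot 15 empty, not found.

2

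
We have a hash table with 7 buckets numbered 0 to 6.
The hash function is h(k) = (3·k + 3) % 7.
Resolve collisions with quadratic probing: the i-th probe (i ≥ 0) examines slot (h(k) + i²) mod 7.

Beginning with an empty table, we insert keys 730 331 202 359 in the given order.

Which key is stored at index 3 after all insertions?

331

730: h=2 -> slot 2
331: h=2, probe 2,3 -> slot 3
202: h=0 -> slot 0
359: h=2, probe 2,3,6 -> slot 6
Table: [202, ∅, 730, 331, ∅, ∅, 359]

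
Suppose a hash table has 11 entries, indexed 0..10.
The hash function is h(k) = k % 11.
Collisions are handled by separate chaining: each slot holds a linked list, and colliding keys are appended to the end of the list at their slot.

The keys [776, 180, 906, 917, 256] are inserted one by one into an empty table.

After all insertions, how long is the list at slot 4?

Insert 776: h=6, bucket 6 empty → new chain.
Insert 180: h=4, bucket 4 empty → new chain.
Insert 906: h=4, bucket 4 nonempty → append to chain.
Insert 917: h=4, bucket 4 nonempty → append to chain.
Insert 256: h=3, bucket 3 empty → new chain.
Final buckets:
0: ∅
1: ∅
2: ∅
3: 256
4: 180 -> 906 -> 917
5: ∅
6: 776
7: ∅
8: ∅
9: ∅
10: ∅

3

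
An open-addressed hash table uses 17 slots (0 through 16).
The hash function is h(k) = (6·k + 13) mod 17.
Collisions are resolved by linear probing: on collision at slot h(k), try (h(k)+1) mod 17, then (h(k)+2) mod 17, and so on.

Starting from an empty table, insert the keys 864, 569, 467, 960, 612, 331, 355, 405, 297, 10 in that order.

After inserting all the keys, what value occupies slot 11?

864 hashes to 12; slot 12 is free -> place at 12.
569 hashes to 10; slot 10 is free -> place at 10.
467 hashes to 10; 10 taken -> place at 11.
960 hashes to 10; 10,11,12 taken -> place at 13.
612 hashes to 13; 13 taken -> place at 14.
331 hashes to 10; 10,11,12,13,14 taken -> place at 15.
355 hashes to 1; slot 1 is free -> place at 1.
405 hashes to 12; 12,13,14,15 taken -> place at 16.
297 hashes to 10; 10,11,12,13,14,15,16 taken -> place at 0.
10 hashes to 5; slot 5 is free -> place at 5.
Table: [297, 355, —, —, —, 10, —, —, —, —, 569, 467, 864, 960, 612, 331, 405]

467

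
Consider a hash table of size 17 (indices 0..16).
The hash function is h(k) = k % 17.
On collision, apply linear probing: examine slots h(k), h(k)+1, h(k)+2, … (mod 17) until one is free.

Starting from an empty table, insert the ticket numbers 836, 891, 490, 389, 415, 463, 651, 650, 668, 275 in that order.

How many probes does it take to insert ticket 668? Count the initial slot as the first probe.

5

Insert 836: h=3, slot 3 empty => index 3.
Insert 891: h=7, slot 7 empty => index 7.
Insert 490: h=14, slot 14 empty => index 14.
Insert 389: h=15, slot 15 empty => index 15.
Insert 415: h=7, slot 7 occupied => index 8.
Insert 463: h=4, slot 4 empty => index 4.
Insert 651: h=5, slot 5 empty => index 5.
Insert 650: h=4, slots 4,5 occupied => index 6.
Insert 668: h=5, slots 5,6,7,8 occupied => index 9.
Insert 275: h=3, slots 3,4,5,6,7,8,9 occupied => index 10.
Table: [_, _, _, 836, 463, 651, 650, 891, 415, 668, 275, _, _, _, 490, 389, _]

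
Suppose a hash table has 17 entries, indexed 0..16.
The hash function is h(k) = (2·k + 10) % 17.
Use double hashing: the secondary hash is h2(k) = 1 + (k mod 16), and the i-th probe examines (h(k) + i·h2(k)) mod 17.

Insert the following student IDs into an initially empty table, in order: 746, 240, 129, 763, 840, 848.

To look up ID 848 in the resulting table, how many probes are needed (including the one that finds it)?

3

Insert 746: h=6, slot 6 empty -> index 6.
Insert 240: h=14, slot 14 empty -> index 14.
Insert 129: h=13, slot 13 empty -> index 13.
Insert 763: h=6, h2=12, slot 6 occupied -> index 1.
Insert 840: h=7, slot 7 empty -> index 7.
Insert 848: h=6, h2=1, slots 6,7 occupied -> index 8.
Table: [—, 763, —, —, —, —, 746, 840, 848, —, —, —, —, 129, 240, —, —]
Lookup 848: h=6, h2=1, probe 6,7,8 → found at 8.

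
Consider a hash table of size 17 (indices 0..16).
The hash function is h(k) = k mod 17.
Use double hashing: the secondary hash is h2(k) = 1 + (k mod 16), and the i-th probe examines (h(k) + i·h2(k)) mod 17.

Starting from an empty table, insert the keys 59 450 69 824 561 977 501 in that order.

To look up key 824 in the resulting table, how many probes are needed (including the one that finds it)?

2

59 hashes to 8; slot 8 is free → place at 8.
450 hashes to 8, h2=3; 8 taken → place at 11.
69 hashes to 1; slot 1 is free → place at 1.
824 hashes to 8, h2=9; 8 taken → place at 0.
561 hashes to 0, h2=2; 0 taken → place at 2.
977 hashes to 8, h2=2; 8 taken → place at 10.
501 hashes to 8, h2=6; 8 taken → place at 14.
Table: [824, 69, 561, ., ., ., ., ., 59, ., 977, 450, ., ., 501, ., .]
Lookup 824: h=8, h2=9, probe 8,0 → found at 0.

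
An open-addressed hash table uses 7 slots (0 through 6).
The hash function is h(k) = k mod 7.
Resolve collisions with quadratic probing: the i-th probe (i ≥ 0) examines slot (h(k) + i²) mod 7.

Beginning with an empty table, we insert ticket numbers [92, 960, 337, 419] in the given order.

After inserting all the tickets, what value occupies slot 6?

92: h=1 → slot 1
960: h=1, probe 1,2 → slot 2
337: h=1, probe 1,2,5 → slot 5
419: h=6 → slot 6
Table: [_, 92, 960, _, _, 337, 419]

419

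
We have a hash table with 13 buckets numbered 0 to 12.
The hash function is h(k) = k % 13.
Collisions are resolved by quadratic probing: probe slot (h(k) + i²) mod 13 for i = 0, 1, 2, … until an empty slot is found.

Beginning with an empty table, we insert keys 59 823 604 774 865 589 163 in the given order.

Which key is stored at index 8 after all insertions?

59 hashes to 7; slot 7 is free -> place at 7.
823 hashes to 4; slot 4 is free -> place at 4.
604 hashes to 6; slot 6 is free -> place at 6.
774 hashes to 7; 7 taken -> place at 8.
865 hashes to 7; 7,8 taken -> place at 11.
589 hashes to 4; 4 taken -> place at 5.
163 hashes to 7; 7,8,11 taken -> place at 3.
Table: [—, —, —, 163, 823, 589, 604, 59, 774, —, —, 865, —]

774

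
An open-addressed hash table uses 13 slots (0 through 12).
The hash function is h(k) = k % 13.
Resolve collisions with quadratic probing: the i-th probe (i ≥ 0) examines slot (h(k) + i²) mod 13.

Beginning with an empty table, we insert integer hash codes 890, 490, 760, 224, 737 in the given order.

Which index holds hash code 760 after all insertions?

890: h=6 → slot 6
490: h=9 → slot 9
760: h=6, probe 6,7 → slot 7
224: h=3 → slot 3
737: h=9, probe 9,10 → slot 10
Table: [∅, ∅, ∅, 224, ∅, ∅, 890, 760, ∅, 490, 737, ∅, ∅]

7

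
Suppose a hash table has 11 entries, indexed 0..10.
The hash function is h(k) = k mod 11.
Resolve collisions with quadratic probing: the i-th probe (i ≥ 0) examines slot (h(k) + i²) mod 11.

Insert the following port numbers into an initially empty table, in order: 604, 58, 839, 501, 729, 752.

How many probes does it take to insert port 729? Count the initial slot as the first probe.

3

604 hashes to 10; slot 10 is free => place at 10.
58 hashes to 3; slot 3 is free => place at 3.
839 hashes to 3; 3 taken => place at 4.
501 hashes to 6; slot 6 is free => place at 6.
729 hashes to 3; 3,4 taken => place at 7.
752 hashes to 4; 4 taken => place at 5.
Table: [—, —, —, 58, 839, 752, 501, 729, —, —, 604]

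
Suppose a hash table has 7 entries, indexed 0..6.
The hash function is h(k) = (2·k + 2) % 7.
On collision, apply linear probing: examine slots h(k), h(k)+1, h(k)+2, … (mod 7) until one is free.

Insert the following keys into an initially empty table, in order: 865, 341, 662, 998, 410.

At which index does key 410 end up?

0

865 hashes to 3; slot 3 is free → place at 3.
341 hashes to 5; slot 5 is free → place at 5.
662 hashes to 3; 3 taken → place at 4.
998 hashes to 3; 3,4,5 taken → place at 6.
410 hashes to 3; 3,4,5,6 taken → place at 0.
Table: [410, ., ., 865, 662, 341, 998]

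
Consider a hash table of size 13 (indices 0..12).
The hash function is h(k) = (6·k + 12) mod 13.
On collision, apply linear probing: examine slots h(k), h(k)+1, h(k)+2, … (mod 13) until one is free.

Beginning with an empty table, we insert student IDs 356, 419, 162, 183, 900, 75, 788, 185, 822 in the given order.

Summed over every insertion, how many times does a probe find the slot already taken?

356: h=3 -> slot 3
419: h=4 -> slot 4
162: h=9 -> slot 9
183: h=5 -> slot 5
900: h=4, probe 4,5,6 -> slot 6
75: h=7 -> slot 7
788: h=8 -> slot 8
185: h=4, probe 4,5,6,7,8,9,10 -> slot 10
822: h=4, probe 4,5,6,7,8,9,10,11 -> slot 11
Table: [-, -, -, 356, 419, 183, 900, 75, 788, 162, 185, 822, -]

15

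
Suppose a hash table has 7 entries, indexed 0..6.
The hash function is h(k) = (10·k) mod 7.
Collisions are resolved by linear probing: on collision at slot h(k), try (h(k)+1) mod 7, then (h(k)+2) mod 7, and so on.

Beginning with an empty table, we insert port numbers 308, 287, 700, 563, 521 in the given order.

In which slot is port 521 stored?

Insert 308: h=0, slot 0 empty → index 0.
Insert 287: h=0, slot 0 occupied → index 1.
Insert 700: h=0, slots 0,1 occupied → index 2.
Insert 563: h=2, slot 2 occupied → index 3.
Insert 521: h=2, slots 2,3 occupied → index 4.
Table: [308, 287, 700, 563, 521, ., .]

4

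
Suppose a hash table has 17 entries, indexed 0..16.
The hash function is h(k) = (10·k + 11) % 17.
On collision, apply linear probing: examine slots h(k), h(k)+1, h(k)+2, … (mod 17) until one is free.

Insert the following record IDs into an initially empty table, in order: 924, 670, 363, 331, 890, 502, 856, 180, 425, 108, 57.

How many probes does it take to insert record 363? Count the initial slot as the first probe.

Insert 924: h=3, slot 3 empty → index 3.
Insert 670: h=13, slot 13 empty → index 13.
Insert 363: h=3, slot 3 occupied → index 4.
Insert 331: h=6, slot 6 empty → index 6.
Insert 890: h=3, slots 3,4 occupied → index 5.
Insert 502: h=16, slot 16 empty → index 16.
Insert 856: h=3, slots 3,4,5,6 occupied → index 7.
Insert 180: h=9, slot 9 empty → index 9.
Insert 425: h=11, slot 11 empty → index 11.
Insert 108: h=3, slots 3,4,5,6,7 occupied → index 8.
Insert 57: h=3, slots 3,4,5,6,7,8,9 occupied → index 10.
Table: [∅, ∅, ∅, 924, 363, 890, 331, 856, 108, 180, 57, 425, ∅, 670, ∅, ∅, 502]

2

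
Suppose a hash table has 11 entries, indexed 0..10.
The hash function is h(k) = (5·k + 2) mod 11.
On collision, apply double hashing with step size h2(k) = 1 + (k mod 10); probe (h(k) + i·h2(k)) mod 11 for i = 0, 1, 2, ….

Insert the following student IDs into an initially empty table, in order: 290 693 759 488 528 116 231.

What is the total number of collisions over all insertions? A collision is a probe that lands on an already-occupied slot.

6

290 hashes to 0; slot 0 is free => place at 0.
693 hashes to 2; slot 2 is free => place at 2.
759 hashes to 2, h2=10; 2 taken => place at 1.
488 hashes to 0, h2=9; 0 taken => place at 9.
528 hashes to 2, h2=9; 2,0,9 taken => place at 7.
116 hashes to 10; slot 10 is free => place at 10.
231 hashes to 2, h2=2; 2 taken => place at 4.
Table: [290, 759, 693, —, 231, —, —, 528, —, 488, 116]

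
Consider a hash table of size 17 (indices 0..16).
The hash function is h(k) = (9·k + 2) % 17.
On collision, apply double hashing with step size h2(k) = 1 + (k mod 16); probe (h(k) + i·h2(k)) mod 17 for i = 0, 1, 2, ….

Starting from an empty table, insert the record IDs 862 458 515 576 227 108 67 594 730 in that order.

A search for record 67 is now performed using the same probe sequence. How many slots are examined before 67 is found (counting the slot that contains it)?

5

862: h=8 -> slot 8
458: h=10 -> slot 10
515: h=13 -> slot 13
576: h=1 -> slot 1
227: h=5 -> slot 5
108: h=5, h2=13, probe 5,1,14 -> slot 14
67: h=10, h2=4, probe 10,14,1,5,9 -> slot 9
594: h=10, h2=3, probe 10,13,16 -> slot 16
730: h=10, h2=11, probe 10,4 -> slot 4
Table: [—, 576, —, —, 730, 227, —, —, 862, 67, 458, —, —, 515, 108, —, 594]
Lookup 67: h=10, h2=4, probe 10,14,1,5,9 → found at 9.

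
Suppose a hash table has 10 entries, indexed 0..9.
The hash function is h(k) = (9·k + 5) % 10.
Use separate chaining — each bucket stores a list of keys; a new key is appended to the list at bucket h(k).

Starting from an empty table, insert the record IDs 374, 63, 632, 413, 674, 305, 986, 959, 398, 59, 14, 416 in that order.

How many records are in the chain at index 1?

3

374 -> bucket 1
63 -> bucket 2
632 -> bucket 3
413 -> bucket 2 (collision)
674 -> bucket 1 (collision)
305 -> bucket 0
986 -> bucket 9
959 -> bucket 6
398 -> bucket 7
59 -> bucket 6 (collision)
14 -> bucket 1 (collision)
416 -> bucket 9 (collision)
Final buckets:
0: 305
1: 374 -> 674 -> 14
2: 63 -> 413
3: 632
4: _
5: _
6: 959 -> 59
7: 398
8: _
9: 986 -> 416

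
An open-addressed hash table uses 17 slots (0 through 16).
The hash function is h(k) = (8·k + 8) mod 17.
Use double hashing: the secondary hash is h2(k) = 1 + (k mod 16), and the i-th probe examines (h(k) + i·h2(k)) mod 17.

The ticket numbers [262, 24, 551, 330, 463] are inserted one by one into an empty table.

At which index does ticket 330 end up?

262: h=13 → slot 13
24: h=13, h2=9, probe 13,5 → slot 5
551: h=13, h2=8, probe 13,4 → slot 4
330: h=13, h2=11, probe 13,7 → slot 7
463: h=6 → slot 6
Table: [∅, ∅, ∅, ∅, 551, 24, 463, 330, ∅, ∅, ∅, ∅, ∅, 262, ∅, ∅, ∅]

7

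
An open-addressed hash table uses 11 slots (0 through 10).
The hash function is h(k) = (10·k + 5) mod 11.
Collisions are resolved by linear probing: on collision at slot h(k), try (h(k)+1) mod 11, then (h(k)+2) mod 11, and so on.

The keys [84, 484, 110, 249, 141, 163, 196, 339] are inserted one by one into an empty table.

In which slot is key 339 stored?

Insert 84: h=9, slot 9 empty -> index 9.
Insert 484: h=5, slot 5 empty -> index 5.
Insert 110: h=5, slot 5 occupied -> index 6.
Insert 249: h=9, slot 9 occupied -> index 10.
Insert 141: h=7, slot 7 empty -> index 7.
Insert 163: h=7, slot 7 occupied -> index 8.
Insert 196: h=7, slots 7,8,9,10 occupied -> index 0.
Insert 339: h=7, slots 7,8,9,10,0 occupied -> index 1.
Table: [196, 339, ∅, ∅, ∅, 484, 110, 141, 163, 84, 249]

1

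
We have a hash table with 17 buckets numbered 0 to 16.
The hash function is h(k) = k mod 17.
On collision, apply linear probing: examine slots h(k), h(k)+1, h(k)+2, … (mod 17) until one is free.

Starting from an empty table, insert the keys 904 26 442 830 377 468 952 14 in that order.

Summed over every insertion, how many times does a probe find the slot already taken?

4

Insert 904: h=3, slot 3 empty -> index 3.
Insert 26: h=9, slot 9 empty -> index 9.
Insert 442: h=0, slot 0 empty -> index 0.
Insert 830: h=14, slot 14 empty -> index 14.
Insert 377: h=3, slot 3 occupied -> index 4.
Insert 468: h=9, slot 9 occupied -> index 10.
Insert 952: h=0, slot 0 occupied -> index 1.
Insert 14: h=14, slot 14 occupied -> index 15.
Table: [442, 952, —, 904, 377, —, —, —, —, 26, 468, —, —, —, 830, 14, —]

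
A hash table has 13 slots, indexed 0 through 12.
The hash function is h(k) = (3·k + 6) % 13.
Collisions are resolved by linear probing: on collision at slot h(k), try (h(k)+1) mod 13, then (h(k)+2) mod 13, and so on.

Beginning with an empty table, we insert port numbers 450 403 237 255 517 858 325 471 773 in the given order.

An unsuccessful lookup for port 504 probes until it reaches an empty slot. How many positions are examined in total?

450: h=4 => slot 4
403: h=6 => slot 6
237: h=2 => slot 2
255: h=4, probe 4,5 => slot 5
517: h=10 => slot 10
858: h=6, probe 6,7 => slot 7
325: h=6, probe 6,7,8 => slot 8
471: h=2, probe 2,3 => slot 3
773: h=11 => slot 11
Table: [—, —, 237, 471, 450, 255, 403, 858, 325, —, 517, 773, —]
Lookup 504: h=10, probe 10,11,12 → slot 12 empty, not found.

3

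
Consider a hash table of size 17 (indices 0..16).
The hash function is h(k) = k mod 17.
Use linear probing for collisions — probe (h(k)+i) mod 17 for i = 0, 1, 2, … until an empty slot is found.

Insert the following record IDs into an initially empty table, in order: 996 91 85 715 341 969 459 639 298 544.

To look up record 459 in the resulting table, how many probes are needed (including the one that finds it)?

5

996 hashes to 10; slot 10 is free → place at 10.
91 hashes to 6; slot 6 is free → place at 6.
85 hashes to 0; slot 0 is free → place at 0.
715 hashes to 1; slot 1 is free → place at 1.
341 hashes to 1; 1 taken → place at 2.
969 hashes to 0; 0,1,2 taken → place at 3.
459 hashes to 0; 0,1,2,3 taken → place at 4.
639 hashes to 10; 10 taken → place at 11.
298 hashes to 9; slot 9 is free → place at 9.
544 hashes to 0; 0,1,2,3,4 taken → place at 5.
Table: [85, 715, 341, 969, 459, 544, 91, ., ., 298, 996, 639, ., ., ., ., .]
Lookup 459: h=0, probe 0,1,2,3,4 → found at 4.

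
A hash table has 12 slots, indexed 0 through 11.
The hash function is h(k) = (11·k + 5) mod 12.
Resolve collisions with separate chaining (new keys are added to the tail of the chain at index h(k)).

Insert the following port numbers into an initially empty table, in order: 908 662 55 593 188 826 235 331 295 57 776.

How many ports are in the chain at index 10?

908 -> bucket 9
662 -> bucket 3
55 -> bucket 10
593 -> bucket 0
188 -> bucket 9 (collision)
826 -> bucket 7
235 -> bucket 10 (collision)
331 -> bucket 10 (collision)
295 -> bucket 10 (collision)
57 -> bucket 8
776 -> bucket 9 (collision)
Final buckets:
0: 593
1: ∅
2: ∅
3: 662
4: ∅
5: ∅
6: ∅
7: 826
8: 57
9: 908 -> 188 -> 776
10: 55 -> 235 -> 331 -> 295
11: ∅

4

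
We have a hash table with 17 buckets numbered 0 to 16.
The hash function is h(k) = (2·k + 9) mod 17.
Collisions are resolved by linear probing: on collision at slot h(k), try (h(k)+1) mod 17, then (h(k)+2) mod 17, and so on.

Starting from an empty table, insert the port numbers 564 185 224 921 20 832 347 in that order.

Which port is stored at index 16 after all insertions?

564: h=15 -> slot 15
185: h=5 -> slot 5
224: h=15, probe 15,16 -> slot 16
921: h=15, probe 15,16,0 -> slot 0
20: h=15, probe 15,16,0,1 -> slot 1
832: h=7 -> slot 7
347: h=6 -> slot 6
Table: [921, 20, ., ., ., 185, 347, 832, ., ., ., ., ., ., ., 564, 224]

224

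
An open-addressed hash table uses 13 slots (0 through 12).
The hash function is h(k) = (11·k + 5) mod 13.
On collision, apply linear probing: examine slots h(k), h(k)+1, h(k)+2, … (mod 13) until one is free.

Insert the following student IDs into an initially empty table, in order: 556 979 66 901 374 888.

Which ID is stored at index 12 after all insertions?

556 hashes to 11; slot 11 is free => place at 11.
979 hashes to 10; slot 10 is free => place at 10.
66 hashes to 3; slot 3 is free => place at 3.
901 hashes to 10; 10,11 taken => place at 12.
374 hashes to 11; 11,12 taken => place at 0.
888 hashes to 10; 10,11,12,0 taken => place at 1.
Table: [374, 888, —, 66, —, —, —, —, —, —, 979, 556, 901]

901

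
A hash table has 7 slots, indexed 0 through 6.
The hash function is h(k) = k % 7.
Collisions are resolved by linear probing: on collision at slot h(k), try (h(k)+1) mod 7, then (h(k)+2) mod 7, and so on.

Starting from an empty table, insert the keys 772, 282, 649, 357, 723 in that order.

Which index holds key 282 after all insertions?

772 hashes to 2; slot 2 is free => place at 2.
282 hashes to 2; 2 taken => place at 3.
649 hashes to 5; slot 5 is free => place at 5.
357 hashes to 0; slot 0 is free => place at 0.
723 hashes to 2; 2,3 taken => place at 4.
Table: [357, —, 772, 282, 723, 649, —]

3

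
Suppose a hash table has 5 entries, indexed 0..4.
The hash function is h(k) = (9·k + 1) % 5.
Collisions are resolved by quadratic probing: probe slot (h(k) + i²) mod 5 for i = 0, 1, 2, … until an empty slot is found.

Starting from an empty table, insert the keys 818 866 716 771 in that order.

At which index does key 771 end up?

818: h=3 => slot 3
866: h=0 => slot 0
716: h=0, probe 0,1 => slot 1
771: h=0, probe 0,1,4 => slot 4
Table: [866, 716, —, 818, 771]

4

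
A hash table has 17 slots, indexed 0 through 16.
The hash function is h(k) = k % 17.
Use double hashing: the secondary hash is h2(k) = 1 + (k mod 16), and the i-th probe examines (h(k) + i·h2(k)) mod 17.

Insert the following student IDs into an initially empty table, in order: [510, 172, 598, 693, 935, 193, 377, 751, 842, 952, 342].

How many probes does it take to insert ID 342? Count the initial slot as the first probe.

9

Insert 510: h=0, slot 0 empty => index 0.
Insert 172: h=2, slot 2 empty => index 2.
Insert 598: h=3, slot 3 empty => index 3.
Insert 693: h=13, slot 13 empty => index 13.
Insert 935: h=0, h2=8, slot 0 occupied => index 8.
Insert 193: h=6, slot 6 empty => index 6.
Insert 377: h=3, h2=10, slots 3,13,6 occupied => index 16.
Insert 751: h=3, h2=16, slots 3,2 occupied => index 1.
Insert 842: h=9, slot 9 empty => index 9.
Insert 952: h=0, h2=9, slots 0,9,1 occupied => index 10.
Insert 342: h=2, h2=7, slots 2,9,16,6,13,3,10,0 occupied => index 7.
Table: [510, 751, 172, 598, —, —, 193, 342, 935, 842, 952, —, —, 693, —, —, 377]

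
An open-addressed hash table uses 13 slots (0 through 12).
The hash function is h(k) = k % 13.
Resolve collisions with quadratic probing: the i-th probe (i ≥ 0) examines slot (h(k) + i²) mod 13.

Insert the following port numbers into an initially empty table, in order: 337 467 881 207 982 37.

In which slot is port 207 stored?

Insert 337: h=12, slot 12 empty -> index 12.
Insert 467: h=12, slot 12 occupied -> index 0.
Insert 881: h=10, slot 10 empty -> index 10.
Insert 207: h=12, slots 12,0 occupied -> index 3.
Insert 982: h=7, slot 7 empty -> index 7.
Insert 37: h=11, slot 11 empty -> index 11.
Table: [467, ., ., 207, ., ., ., 982, ., ., 881, 37, 337]

3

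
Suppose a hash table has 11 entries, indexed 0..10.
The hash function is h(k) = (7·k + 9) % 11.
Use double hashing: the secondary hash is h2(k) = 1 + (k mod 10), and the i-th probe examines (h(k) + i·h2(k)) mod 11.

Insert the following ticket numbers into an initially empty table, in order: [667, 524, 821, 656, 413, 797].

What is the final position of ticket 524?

667: h=3 -> slot 3
524: h=3, h2=5, probe 3,8 -> slot 8
821: h=3, h2=2, probe 3,5 -> slot 5
656: h=3, h2=7, probe 3,10 -> slot 10
413: h=7 -> slot 7
797: h=0 -> slot 0
Table: [797, _, _, 667, _, 821, _, 413, 524, _, 656]

8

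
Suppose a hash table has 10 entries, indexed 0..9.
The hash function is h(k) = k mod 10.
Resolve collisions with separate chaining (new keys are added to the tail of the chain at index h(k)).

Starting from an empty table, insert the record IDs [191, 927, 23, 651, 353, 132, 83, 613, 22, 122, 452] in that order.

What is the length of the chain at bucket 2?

4

Insert 191: h=1, bucket 1 empty → new chain.
Insert 927: h=7, bucket 7 empty → new chain.
Insert 23: h=3, bucket 3 empty → new chain.
Insert 651: h=1, bucket 1 nonempty → append to chain.
Insert 353: h=3, bucket 3 nonempty → append to chain.
Insert 132: h=2, bucket 2 empty → new chain.
Insert 83: h=3, bucket 3 nonempty → append to chain.
Insert 613: h=3, bucket 3 nonempty → append to chain.
Insert 22: h=2, bucket 2 nonempty → append to chain.
Insert 122: h=2, bucket 2 nonempty → append to chain.
Insert 452: h=2, bucket 2 nonempty → append to chain.
Final buckets:
0: -
1: 191 -> 651
2: 132 -> 22 -> 122 -> 452
3: 23 -> 353 -> 83 -> 613
4: -
5: -
6: -
7: 927
8: -
9: -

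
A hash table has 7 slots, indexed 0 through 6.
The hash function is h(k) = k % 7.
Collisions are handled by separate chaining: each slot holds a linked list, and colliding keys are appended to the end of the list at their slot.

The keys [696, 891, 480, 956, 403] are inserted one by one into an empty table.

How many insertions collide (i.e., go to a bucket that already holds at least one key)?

Insert 696: h=3, bucket 3 empty -> new chain.
Insert 891: h=2, bucket 2 empty -> new chain.
Insert 480: h=4, bucket 4 empty -> new chain.
Insert 956: h=4, bucket 4 nonempty -> append to chain.
Insert 403: h=4, bucket 4 nonempty -> append to chain.
Final buckets:
0: ∅
1: ∅
2: 891
3: 696
4: 480 -> 956 -> 403
5: ∅
6: ∅

2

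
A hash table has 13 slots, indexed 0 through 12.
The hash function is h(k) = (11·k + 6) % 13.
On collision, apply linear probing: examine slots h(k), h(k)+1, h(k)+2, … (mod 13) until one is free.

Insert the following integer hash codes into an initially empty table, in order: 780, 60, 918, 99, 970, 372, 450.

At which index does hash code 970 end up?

7

Insert 780: h=6, slot 6 empty → index 6.
Insert 60: h=3, slot 3 empty → index 3.
Insert 918: h=3, slot 3 occupied → index 4.
Insert 99: h=3, slots 3,4 occupied → index 5.
Insert 970: h=3, slots 3,4,5,6 occupied → index 7.
Insert 372: h=3, slots 3,4,5,6,7 occupied → index 8.
Insert 450: h=3, slots 3,4,5,6,7,8 occupied → index 9.
Table: [., ., ., 60, 918, 99, 780, 970, 372, 450, ., ., .]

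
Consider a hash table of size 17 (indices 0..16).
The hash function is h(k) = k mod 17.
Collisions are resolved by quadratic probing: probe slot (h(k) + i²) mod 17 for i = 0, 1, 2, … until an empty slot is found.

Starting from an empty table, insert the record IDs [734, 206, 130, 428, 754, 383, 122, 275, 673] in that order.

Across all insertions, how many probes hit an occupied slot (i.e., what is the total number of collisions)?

Insert 734: h=3, slot 3 empty => index 3.
Insert 206: h=2, slot 2 empty => index 2.
Insert 130: h=11, slot 11 empty => index 11.
Insert 428: h=3, slot 3 occupied => index 4.
Insert 754: h=6, slot 6 empty => index 6.
Insert 383: h=9, slot 9 empty => index 9.
Insert 122: h=3, slots 3,4 occupied => index 7.
Insert 275: h=3, slots 3,4,7 occupied => index 12.
Insert 673: h=10, slot 10 empty => index 10.
Table: [., ., 206, 734, 428, ., 754, 122, ., 383, 673, 130, 275, ., ., ., .]

6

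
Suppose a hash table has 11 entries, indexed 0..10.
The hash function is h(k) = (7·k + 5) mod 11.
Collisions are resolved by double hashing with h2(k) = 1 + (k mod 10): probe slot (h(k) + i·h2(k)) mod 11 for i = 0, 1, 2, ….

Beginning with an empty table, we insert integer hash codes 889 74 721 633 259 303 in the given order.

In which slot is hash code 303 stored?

Insert 889: h=2, slot 2 empty -> index 2.
Insert 74: h=6, slot 6 empty -> index 6.
Insert 721: h=3, slot 3 empty -> index 3.
Insert 633: h=3, h2=4, slot 3 occupied -> index 7.
Insert 259: h=3, h2=10, slots 3,2 occupied -> index 1.
Insert 303: h=3, h2=4, slots 3,7 occupied -> index 0.
Table: [303, 259, 889, 721, —, —, 74, 633, —, —, —]

0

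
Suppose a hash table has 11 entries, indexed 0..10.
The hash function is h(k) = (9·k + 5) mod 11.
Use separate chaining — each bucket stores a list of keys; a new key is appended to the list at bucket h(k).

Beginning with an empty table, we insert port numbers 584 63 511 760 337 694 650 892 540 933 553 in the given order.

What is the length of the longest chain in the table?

6

Insert 584: h=3, bucket 3 empty -> new chain.
Insert 63: h=0, bucket 0 empty -> new chain.
Insert 511: h=6, bucket 6 empty -> new chain.
Insert 760: h=3, bucket 3 nonempty -> append to chain.
Insert 337: h=2, bucket 2 empty -> new chain.
Insert 694: h=3, bucket 3 nonempty -> append to chain.
Insert 650: h=3, bucket 3 nonempty -> append to chain.
Insert 892: h=3, bucket 3 nonempty -> append to chain.
Insert 540: h=3, bucket 3 nonempty -> append to chain.
Insert 933: h=9, bucket 9 empty -> new chain.
Insert 553: h=10, bucket 10 empty -> new chain.
Final buckets:
0: 63
1: —
2: 337
3: 584 -> 760 -> 694 -> 650 -> 892 -> 540
4: —
5: —
6: 511
7: —
8: —
9: 933
10: 553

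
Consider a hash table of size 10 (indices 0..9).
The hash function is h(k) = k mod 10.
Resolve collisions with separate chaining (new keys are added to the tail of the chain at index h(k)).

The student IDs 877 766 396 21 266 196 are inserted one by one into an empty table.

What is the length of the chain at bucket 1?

Insert 877: h=7, bucket 7 empty → new chain.
Insert 766: h=6, bucket 6 empty → new chain.
Insert 396: h=6, bucket 6 nonempty → append to chain.
Insert 21: h=1, bucket 1 empty → new chain.
Insert 266: h=6, bucket 6 nonempty → append to chain.
Insert 196: h=6, bucket 6 nonempty → append to chain.
Final buckets:
0: _
1: 21
2: _
3: _
4: _
5: _
6: 766 -> 396 -> 266 -> 196
7: 877
8: _
9: _

1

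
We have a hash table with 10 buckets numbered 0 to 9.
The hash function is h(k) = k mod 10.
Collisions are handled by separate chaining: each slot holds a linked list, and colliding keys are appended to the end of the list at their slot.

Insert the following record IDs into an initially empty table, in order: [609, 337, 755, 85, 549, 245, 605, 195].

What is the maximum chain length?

5

Insert 609: h=9, bucket 9 empty -> new chain.
Insert 337: h=7, bucket 7 empty -> new chain.
Insert 755: h=5, bucket 5 empty -> new chain.
Insert 85: h=5, bucket 5 nonempty -> append to chain.
Insert 549: h=9, bucket 9 nonempty -> append to chain.
Insert 245: h=5, bucket 5 nonempty -> append to chain.
Insert 605: h=5, bucket 5 nonempty -> append to chain.
Insert 195: h=5, bucket 5 nonempty -> append to chain.
Final buckets:
0: —
1: —
2: —
3: —
4: —
5: 755 -> 85 -> 245 -> 605 -> 195
6: —
7: 337
8: —
9: 609 -> 549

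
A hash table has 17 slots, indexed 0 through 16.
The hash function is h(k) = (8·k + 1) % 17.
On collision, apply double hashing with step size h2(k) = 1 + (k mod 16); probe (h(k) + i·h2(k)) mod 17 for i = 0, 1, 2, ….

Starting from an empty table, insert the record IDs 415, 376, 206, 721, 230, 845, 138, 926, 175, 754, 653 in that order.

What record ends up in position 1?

754

Insert 415: h=6, slot 6 empty → index 6.
Insert 376: h=0, slot 0 empty → index 0.
Insert 206: h=0, h2=15, slot 0 occupied → index 15.
Insert 721: h=6, h2=2, slot 6 occupied → index 8.
Insert 230: h=5, slot 5 empty → index 5.
Insert 845: h=12, slot 12 empty → index 12.
Insert 138: h=0, h2=11, slot 0 occupied → index 11.
Insert 926: h=14, slot 14 empty → index 14.
Insert 175: h=7, slot 7 empty → index 7.
Insert 754: h=15, h2=3, slot 15 occupied → index 1.
Insert 653: h=6, h2=14, slot 6 occupied → index 3.
Table: [376, 754, —, 653, —, 230, 415, 175, 721, —, —, 138, 845, —, 926, 206, —]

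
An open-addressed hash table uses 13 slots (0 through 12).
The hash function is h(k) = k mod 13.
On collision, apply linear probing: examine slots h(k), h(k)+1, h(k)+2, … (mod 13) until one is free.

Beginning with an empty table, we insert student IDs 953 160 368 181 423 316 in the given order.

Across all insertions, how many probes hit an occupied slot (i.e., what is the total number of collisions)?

7

Insert 953: h=4, slot 4 empty => index 4.
Insert 160: h=4, slot 4 occupied => index 5.
Insert 368: h=4, slots 4,5 occupied => index 6.
Insert 181: h=12, slot 12 empty => index 12.
Insert 423: h=7, slot 7 empty => index 7.
Insert 316: h=4, slots 4,5,6,7 occupied => index 8.
Table: [., ., ., ., 953, 160, 368, 423, 316, ., ., ., 181]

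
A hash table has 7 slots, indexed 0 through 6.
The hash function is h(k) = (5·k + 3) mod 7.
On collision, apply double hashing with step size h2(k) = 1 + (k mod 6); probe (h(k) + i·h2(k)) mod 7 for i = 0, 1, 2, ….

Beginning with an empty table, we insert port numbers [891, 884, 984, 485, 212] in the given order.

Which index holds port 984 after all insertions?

891: h=6 → slot 6
884: h=6, h2=3, probe 6,2 → slot 2
984: h=2, h2=1, probe 2,3 → slot 3
485: h=6, h2=6, probe 6,5 → slot 5
212: h=6, h2=3, probe 6,2,5,1 → slot 1
Table: [∅, 212, 884, 984, ∅, 485, 891]

3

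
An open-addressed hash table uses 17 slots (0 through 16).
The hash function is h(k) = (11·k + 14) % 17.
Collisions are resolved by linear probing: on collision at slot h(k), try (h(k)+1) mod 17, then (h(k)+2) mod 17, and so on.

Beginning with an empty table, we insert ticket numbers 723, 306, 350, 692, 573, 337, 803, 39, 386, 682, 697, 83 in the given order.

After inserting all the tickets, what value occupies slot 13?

386

723: h=11 -> slot 11
306: h=14 -> slot 14
350: h=5 -> slot 5
692: h=10 -> slot 10
573: h=10, probe 10,11,12 -> slot 12
337: h=15 -> slot 15
803: h=7 -> slot 7
39: h=1 -> slot 1
386: h=10, probe 10,11,12,13 -> slot 13
682: h=2 -> slot 2
697: h=14, probe 14,15,16 -> slot 16
83: h=9 -> slot 9
Table: [—, 39, 682, —, —, 350, —, 803, —, 83, 692, 723, 573, 386, 306, 337, 697]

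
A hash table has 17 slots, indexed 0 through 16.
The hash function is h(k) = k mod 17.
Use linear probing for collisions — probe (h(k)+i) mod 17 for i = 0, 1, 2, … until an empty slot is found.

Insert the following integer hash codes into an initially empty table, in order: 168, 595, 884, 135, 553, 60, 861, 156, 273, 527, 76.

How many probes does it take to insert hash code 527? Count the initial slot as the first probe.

5

168: h=15 → slot 15
595: h=0 → slot 0
884: h=0, probe 0,1 → slot 1
135: h=16 → slot 16
553: h=9 → slot 9
60: h=9, probe 9,10 → slot 10
861: h=11 → slot 11
156: h=3 → slot 3
273: h=1, probe 1,2 → slot 2
527: h=0, probe 0,1,2,3,4 → slot 4
76: h=8 → slot 8
Table: [595, 884, 273, 156, 527, _, _, _, 76, 553, 60, 861, _, _, _, 168, 135]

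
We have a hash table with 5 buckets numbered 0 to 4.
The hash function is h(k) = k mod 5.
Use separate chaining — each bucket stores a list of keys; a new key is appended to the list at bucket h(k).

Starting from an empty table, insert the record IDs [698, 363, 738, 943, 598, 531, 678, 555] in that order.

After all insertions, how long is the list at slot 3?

6

Insert 698: h=3, bucket 3 empty → new chain.
Insert 363: h=3, bucket 3 nonempty → append to chain.
Insert 738: h=3, bucket 3 nonempty → append to chain.
Insert 943: h=3, bucket 3 nonempty → append to chain.
Insert 598: h=3, bucket 3 nonempty → append to chain.
Insert 531: h=1, bucket 1 empty → new chain.
Insert 678: h=3, bucket 3 nonempty → append to chain.
Insert 555: h=0, bucket 0 empty → new chain.
Final buckets:
0: 555
1: 531
2: ∅
3: 698 -> 363 -> 738 -> 943 -> 598 -> 678
4: ∅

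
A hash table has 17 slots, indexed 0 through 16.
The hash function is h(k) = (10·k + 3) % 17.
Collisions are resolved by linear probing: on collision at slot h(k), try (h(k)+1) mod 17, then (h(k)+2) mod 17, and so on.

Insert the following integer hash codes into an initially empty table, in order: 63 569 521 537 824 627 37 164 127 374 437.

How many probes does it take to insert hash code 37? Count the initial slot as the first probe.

Insert 63: h=4, slot 4 empty → index 4.
Insert 569: h=15, slot 15 empty → index 15.
Insert 521: h=11, slot 11 empty → index 11.
Insert 537: h=1, slot 1 empty → index 1.
Insert 824: h=15, slot 15 occupied → index 16.
Insert 627: h=0, slot 0 empty → index 0.
Insert 37: h=16, slots 16,0,1 occupied → index 2.
Insert 164: h=11, slot 11 occupied → index 12.
Insert 127: h=15, slots 15,16,0,1,2 occupied → index 3.
Insert 374: h=3, slots 3,4 occupied → index 5.
Insert 437: h=4, slots 4,5 occupied → index 6.
Table: [627, 537, 37, 127, 63, 374, 437, ., ., ., ., 521, 164, ., ., 569, 824]

4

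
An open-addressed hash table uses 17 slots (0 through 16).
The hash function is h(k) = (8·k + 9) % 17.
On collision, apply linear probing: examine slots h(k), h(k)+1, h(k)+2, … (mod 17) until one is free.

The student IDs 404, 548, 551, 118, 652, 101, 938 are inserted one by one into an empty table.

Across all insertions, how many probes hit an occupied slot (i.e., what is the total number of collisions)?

Insert 404: h=11, slot 11 empty -> index 11.
Insert 548: h=7, slot 7 empty -> index 7.
Insert 551: h=14, slot 14 empty -> index 14.
Insert 118: h=1, slot 1 empty -> index 1.
Insert 652: h=6, slot 6 empty -> index 6.
Insert 101: h=1, slot 1 occupied -> index 2.
Insert 938: h=16, slot 16 empty -> index 16.
Table: [—, 118, 101, —, —, —, 652, 548, —, —, —, 404, —, —, 551, —, 938]

1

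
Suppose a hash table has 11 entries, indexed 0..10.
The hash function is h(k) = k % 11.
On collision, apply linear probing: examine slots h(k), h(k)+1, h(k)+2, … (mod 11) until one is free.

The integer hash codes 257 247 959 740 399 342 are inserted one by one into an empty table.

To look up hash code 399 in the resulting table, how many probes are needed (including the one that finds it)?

4

257: h=4 => slot 4
247: h=5 => slot 5
959: h=2 => slot 2
740: h=3 => slot 3
399: h=3, probe 3,4,5,6 => slot 6
342: h=1 => slot 1
Table: [-, 342, 959, 740, 257, 247, 399, -, -, -, -]
Lookup 399: h=3, probe 3,4,5,6 → found at 6.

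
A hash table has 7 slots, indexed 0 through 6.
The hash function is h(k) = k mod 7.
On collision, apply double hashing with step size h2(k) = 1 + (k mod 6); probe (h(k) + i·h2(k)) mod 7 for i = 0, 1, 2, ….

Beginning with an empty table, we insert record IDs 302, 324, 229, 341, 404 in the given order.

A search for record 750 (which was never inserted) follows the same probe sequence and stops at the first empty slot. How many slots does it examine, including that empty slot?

302 hashes to 1; slot 1 is free => place at 1.
324 hashes to 2; slot 2 is free => place at 2.
229 hashes to 5; slot 5 is free => place at 5.
341 hashes to 5, h2=6; 5 taken => place at 4.
404 hashes to 5, h2=3; 5,1,4 taken => place at 0.
Table: [404, 302, 324, _, 341, 229, _]
Lookup 750: h=1, h2=1, probe 1,2,3 → slot 3 empty, not found.

3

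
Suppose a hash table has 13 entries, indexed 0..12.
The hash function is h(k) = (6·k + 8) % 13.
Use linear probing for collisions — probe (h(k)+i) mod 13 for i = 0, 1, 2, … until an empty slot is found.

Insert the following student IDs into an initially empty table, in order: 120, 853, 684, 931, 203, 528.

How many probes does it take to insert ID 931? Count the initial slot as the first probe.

3

120 hashes to 0; slot 0 is free -> place at 0.
853 hashes to 4; slot 4 is free -> place at 4.
684 hashes to 4; 4 taken -> place at 5.
931 hashes to 4; 4,5 taken -> place at 6.
203 hashes to 4; 4,5,6 taken -> place at 7.
528 hashes to 4; 4,5,6,7 taken -> place at 8.
Table: [120, ∅, ∅, ∅, 853, 684, 931, 203, 528, ∅, ∅, ∅, ∅]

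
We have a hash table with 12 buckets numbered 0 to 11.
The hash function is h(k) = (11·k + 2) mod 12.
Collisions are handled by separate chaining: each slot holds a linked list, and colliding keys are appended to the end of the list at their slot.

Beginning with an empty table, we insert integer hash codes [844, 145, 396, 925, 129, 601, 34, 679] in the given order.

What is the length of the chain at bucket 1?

Insert 844: h=10, bucket 10 empty → new chain.
Insert 145: h=1, bucket 1 empty → new chain.
Insert 396: h=2, bucket 2 empty → new chain.
Insert 925: h=1, bucket 1 nonempty → append to chain.
Insert 129: h=5, bucket 5 empty → new chain.
Insert 601: h=1, bucket 1 nonempty → append to chain.
Insert 34: h=4, bucket 4 empty → new chain.
Insert 679: h=7, bucket 7 empty → new chain.
Final buckets:
0: .
1: 145 -> 925 -> 601
2: 396
3: .
4: 34
5: 129
6: .
7: 679
8: .
9: .
10: 844
11: .

3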